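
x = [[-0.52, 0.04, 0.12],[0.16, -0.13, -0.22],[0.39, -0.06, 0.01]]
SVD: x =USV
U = [[-0.77,  -0.09,  0.63], [0.32,  -0.91,  0.26], [0.55,  0.41,  0.73]]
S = [0.69, 0.22, 0.06]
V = [[0.96,-0.15,-0.23],[0.27,0.41,0.87],[-0.04,-0.90,0.43]]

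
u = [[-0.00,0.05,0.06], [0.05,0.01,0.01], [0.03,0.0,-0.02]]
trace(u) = -0.01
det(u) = 0.00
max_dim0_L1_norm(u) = 0.09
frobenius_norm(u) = 0.10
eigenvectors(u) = [[-0.71, -0.76, 0.19], [-0.66, 0.43, -0.77], [-0.24, 0.49, 0.61]]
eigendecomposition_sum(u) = [[0.03, 0.03, 0.03],[0.03, 0.03, 0.02],[0.01, 0.01, 0.01]] + [[-0.03, 0.02, 0.04], [0.02, -0.01, -0.02], [0.02, -0.01, -0.02]] + [[-0.00, 0.0, -0.00], [0.00, -0.00, 0.01], [-0.00, 0.0, -0.01]]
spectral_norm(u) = 0.08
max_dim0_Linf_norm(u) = 0.06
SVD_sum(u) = [[0.01, 0.05, 0.06],[0.00, 0.01, 0.01],[-0.0, -0.01, -0.01]] + [[-0.01, -0.0, 0.00], [0.05, 0.0, -0.01], [0.03, 0.0, -0.0]] + [[-0.0,0.00,-0.0], [0.00,-0.0,0.0], [-0.0,0.01,-0.00]]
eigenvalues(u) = [0.07, -0.07, -0.01]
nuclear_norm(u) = 0.15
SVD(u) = [[-0.96, 0.09, 0.26], [-0.22, -0.83, -0.52], [0.17, -0.55, 0.82]] @ diag([0.08097196620016028, 0.05870061949157971, 0.009888273913321506]) @ [[-0.07,-0.62,-0.78], [-0.99,-0.06,0.14], [-0.14,0.78,-0.61]]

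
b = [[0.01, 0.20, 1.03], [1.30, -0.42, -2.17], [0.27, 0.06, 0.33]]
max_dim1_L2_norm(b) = 2.56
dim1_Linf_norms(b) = [1.03, 2.17, 0.33]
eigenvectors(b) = [[0.26, -0.81, -0.01], [-0.97, 0.17, -0.98], [-0.01, -0.57, 0.19]]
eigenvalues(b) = [-0.79, 0.7, 0.01]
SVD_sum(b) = [[-0.41, 0.16, 0.83], [1.12, -0.44, -2.26], [-0.08, 0.03, 0.16]] + [[0.42, 0.04, 0.20], [0.18, 0.02, 0.09], [0.35, 0.03, 0.17]] + [[0.00, 0.00, -0.00],[0.00, 0.0, -0.0],[-0.00, -0.0, 0.0]]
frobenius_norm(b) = 2.80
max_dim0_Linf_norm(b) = 2.17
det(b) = -0.01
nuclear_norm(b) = 3.37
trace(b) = -0.08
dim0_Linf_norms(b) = [1.3, 0.42, 2.17]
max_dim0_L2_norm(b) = 2.42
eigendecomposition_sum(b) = [[-0.36, 0.11, 0.54], [1.36, -0.41, -2.04], [0.01, -0.0, -0.02]] + [[0.37, 0.09, 0.49], [-0.08, -0.02, -0.10], [0.26, 0.07, 0.35]] + [[0.00, 0.0, -0.00], [0.02, 0.01, -0.03], [-0.00, -0.0, 0.01]]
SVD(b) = [[0.34, 0.73, -0.59], [-0.94, 0.31, -0.16], [0.07, 0.61, 0.79]] @ diag([2.729488354727623, 0.6415464786356466, 0.003381886528755836]) @ [[-0.44, 0.17, 0.88], [0.9, 0.08, 0.43], [-0.00, -0.98, 0.19]]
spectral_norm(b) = 2.73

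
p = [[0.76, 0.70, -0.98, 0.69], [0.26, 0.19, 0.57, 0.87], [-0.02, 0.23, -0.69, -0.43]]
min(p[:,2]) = -0.977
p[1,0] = 0.26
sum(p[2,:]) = -0.9109999999999999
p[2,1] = 0.234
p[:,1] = [0.702, 0.19, 0.234]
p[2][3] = -0.432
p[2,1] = 0.234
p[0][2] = -0.977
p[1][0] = 0.26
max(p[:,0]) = 0.765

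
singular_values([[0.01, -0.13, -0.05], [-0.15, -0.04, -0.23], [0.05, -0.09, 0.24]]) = [0.36, 0.16, 0.07]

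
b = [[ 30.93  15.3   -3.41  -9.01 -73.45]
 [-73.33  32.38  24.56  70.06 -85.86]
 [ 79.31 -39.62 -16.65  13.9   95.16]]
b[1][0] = -73.33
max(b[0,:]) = 30.93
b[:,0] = [30.93, -73.33, 79.31]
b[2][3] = 13.9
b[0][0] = 30.93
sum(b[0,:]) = -39.63999999999999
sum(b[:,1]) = 8.06000000000001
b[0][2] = -3.41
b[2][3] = 13.9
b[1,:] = [-73.33, 32.38, 24.56, 70.06, -85.86]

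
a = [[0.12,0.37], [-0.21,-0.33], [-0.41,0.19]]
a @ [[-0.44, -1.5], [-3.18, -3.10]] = [[-1.23, -1.33],[1.14, 1.34],[-0.42, 0.03]]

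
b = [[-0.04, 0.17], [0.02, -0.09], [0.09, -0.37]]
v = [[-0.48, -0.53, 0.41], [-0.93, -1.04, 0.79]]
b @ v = [[-0.14, -0.16, 0.12], [0.07, 0.08, -0.06], [0.30, 0.34, -0.26]]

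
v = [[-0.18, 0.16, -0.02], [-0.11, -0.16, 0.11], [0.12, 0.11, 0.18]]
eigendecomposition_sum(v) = [[(-0.09+0.08j), 0.08+0.10j, (-0.02-0.03j)], [(-0.06-0.09j), (-0.09+0.06j), 0.03-0.01j], [(0.04+0.02j), 0.02-0.04j, -0.01+0.01j]] + [[-0.09-0.08j, (0.08-0.1j), (-0.02+0.03j)], [(-0.06+0.09j), -0.09-0.06j, (0.03+0.01j)], [0.04-0.02j, (0.02+0.04j), -0.01-0.01j]] + [[-0j, -0j, 0.01-0.00j], [0.01-0.00j, 0.02-0.00j, 0.05-0.00j], [0.04-0.00j, (0.07-0j), 0.19-0.00j]]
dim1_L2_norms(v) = [0.24, 0.22, 0.24]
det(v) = 0.01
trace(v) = -0.16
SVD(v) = [[0.42, 0.79, -0.45],  [0.34, -0.60, -0.72],  [-0.84, 0.15, -0.52]] @ diag([0.2591150166054164, 0.25109241078226174, 0.1921249838441809]) @ [[-0.83, -0.31, -0.47], [-0.23, 0.95, -0.22], [0.52, -0.07, -0.85]]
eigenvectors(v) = [[0.72+0.00j, (0.72-0j), (0.06+0j)], [(-0.05+0.64j), (-0.05-0.64j), (0.26+0j)], [-0.12-0.24j, (-0.12+0.24j), (0.96+0j)]]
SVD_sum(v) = [[-0.09, -0.03, -0.05], [-0.07, -0.03, -0.04], [0.18, 0.07, 0.1]] + [[-0.05, 0.19, -0.04], [0.03, -0.14, 0.03], [-0.01, 0.04, -0.01]] + [[-0.04,0.01,0.07],[-0.07,0.01,0.12],[-0.05,0.01,0.09]]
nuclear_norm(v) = 0.70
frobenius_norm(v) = 0.41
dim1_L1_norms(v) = [0.36, 0.38, 0.41]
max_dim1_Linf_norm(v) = 0.18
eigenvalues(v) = [(-0.19+0.15j), (-0.19-0.15j), (0.22+0j)]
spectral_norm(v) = 0.26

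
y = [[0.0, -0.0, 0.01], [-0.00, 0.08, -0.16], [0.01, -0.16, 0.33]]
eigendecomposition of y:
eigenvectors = [[-0.02,0.79,0.62], [0.44,-0.55,0.71], [-0.90,-0.29,0.33]]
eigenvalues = [0.41, -0.0, 0.01]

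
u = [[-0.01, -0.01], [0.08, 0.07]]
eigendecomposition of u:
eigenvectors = [[-0.65, 0.14],[0.76, -0.99]]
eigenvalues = [0.0, 0.06]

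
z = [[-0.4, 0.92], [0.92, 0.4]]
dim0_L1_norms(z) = [1.32, 1.32]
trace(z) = 0.00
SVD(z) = [[-0.4,0.92], [0.92,0.4]] @ diag([1.0031948963187562, 1.0031948963187562]) @ [[1.0,0.0], [0.0,1.0]]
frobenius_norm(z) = 1.42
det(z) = -1.01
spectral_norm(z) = 1.00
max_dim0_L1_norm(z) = 1.32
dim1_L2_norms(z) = [1.0, 1.0]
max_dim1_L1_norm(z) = 1.32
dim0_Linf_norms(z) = [0.92, 0.92]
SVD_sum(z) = [[-0.40, 0.0], [0.92, 0.00]] + [[0.00, 0.92], [0.00, 0.40]]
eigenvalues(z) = [-1.0, 1.0]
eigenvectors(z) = [[-0.84, -0.55],[0.55, -0.84]]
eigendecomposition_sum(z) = [[-0.70, 0.46],[0.46, -0.3]] + [[0.30,0.46], [0.46,0.7]]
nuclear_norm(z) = 2.01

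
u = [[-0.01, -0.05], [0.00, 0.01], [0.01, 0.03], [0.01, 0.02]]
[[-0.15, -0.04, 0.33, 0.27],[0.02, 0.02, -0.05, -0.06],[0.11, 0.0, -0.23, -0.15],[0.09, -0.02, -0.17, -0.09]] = u@ [[4.84, -5.84, -6.28, 3.17], [2.04, 1.96, -5.41, -6.03]]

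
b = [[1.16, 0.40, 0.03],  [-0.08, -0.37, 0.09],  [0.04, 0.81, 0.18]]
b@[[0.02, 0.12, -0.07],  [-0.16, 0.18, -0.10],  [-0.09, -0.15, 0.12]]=[[-0.04, 0.21, -0.12], [0.05, -0.09, 0.05], [-0.14, 0.12, -0.06]]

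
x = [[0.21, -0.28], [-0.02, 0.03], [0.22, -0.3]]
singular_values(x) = [0.51, 0.0]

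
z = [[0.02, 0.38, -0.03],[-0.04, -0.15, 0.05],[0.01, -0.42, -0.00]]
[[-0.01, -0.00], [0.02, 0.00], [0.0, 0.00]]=z@[[-0.10, 0.01], [-0.01, -0.0], [0.28, 0.03]]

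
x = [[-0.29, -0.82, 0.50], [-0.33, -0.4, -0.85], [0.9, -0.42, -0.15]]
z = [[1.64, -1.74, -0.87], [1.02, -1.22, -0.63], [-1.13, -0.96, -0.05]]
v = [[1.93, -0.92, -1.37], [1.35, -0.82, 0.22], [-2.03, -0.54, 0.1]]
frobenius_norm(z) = 3.41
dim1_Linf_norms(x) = [0.82, 0.85, 0.9]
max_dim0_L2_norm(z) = 2.33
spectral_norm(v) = 3.30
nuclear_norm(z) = 4.59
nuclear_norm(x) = 3.00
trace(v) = 1.21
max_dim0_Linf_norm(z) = 1.74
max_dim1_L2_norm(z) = 2.54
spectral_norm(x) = 1.01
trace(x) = -0.84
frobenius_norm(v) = 3.66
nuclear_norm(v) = 5.51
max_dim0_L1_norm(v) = 5.31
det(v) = 3.89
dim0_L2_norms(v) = [3.11, 1.35, 1.39]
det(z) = -0.17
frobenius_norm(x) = 1.73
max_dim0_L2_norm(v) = 3.11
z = v + x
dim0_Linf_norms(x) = [0.9, 0.82, 0.85]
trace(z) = 0.37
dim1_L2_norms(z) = [2.54, 1.71, 1.48]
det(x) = 1.00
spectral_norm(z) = 3.06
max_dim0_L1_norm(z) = 3.92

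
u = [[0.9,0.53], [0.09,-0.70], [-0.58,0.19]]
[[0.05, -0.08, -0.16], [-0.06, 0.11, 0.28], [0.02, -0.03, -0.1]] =u @ [[-0.00, -0.00, 0.05], [0.09, -0.16, -0.39]]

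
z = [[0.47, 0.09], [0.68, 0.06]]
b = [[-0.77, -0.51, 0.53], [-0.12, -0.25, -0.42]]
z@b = [[-0.37, -0.26, 0.21], [-0.53, -0.36, 0.34]]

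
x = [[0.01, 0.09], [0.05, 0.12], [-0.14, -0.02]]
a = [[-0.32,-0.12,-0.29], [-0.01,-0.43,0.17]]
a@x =[[0.03, -0.04], [-0.05, -0.06]]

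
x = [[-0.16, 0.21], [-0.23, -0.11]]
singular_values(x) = [0.29, 0.23]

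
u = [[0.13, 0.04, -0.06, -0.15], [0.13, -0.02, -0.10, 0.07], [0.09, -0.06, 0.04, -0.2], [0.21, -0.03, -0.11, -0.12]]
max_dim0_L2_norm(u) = 0.29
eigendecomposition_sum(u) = [[0.03+0.00j, 0.01+0.00j, (-0.03+0j), (0.01-0j)], [(0.08+0j), 0.04+0.00j, -0.09+0.00j, (0.03-0j)], [-0.08+0.00j, -0.04+0.00j, 0.09+0.00j, -0.03+0.00j], [(0.04+0j), 0.02+0.00j, (-0.05+0j), 0.02-0.00j]] + [[(0.04+0.06j), 0.01-0.05j, -0.02-0.02j, (-0.07+0j)], [(0.02-0.05j), -0.03+0.01j, (-0.01+0.02j), 0.03+0.04j], [(0.08+0.04j), -0.02-0.05j, -0.03-0.02j, (-0.07+0.04j)], [0.08+0.03j, (-0.03-0.05j), -0.03-0.01j, (-0.07+0.05j)]] + [[0.04-0.06j, (0.01+0.05j), (-0.02+0.02j), -0.07-0.00j], [(0.02+0.05j), (-0.03-0.01j), -0.01-0.02j, (0.03-0.04j)], [0.08-0.04j, (-0.02+0.05j), -0.03+0.02j, -0.07-0.04j], [0.08-0.03j, (-0.03+0.05j), -0.03+0.01j, (-0.07-0.05j)]] + [[0.01+0.00j,(0.01-0j),0.01-0.00j,-0.02-0.00j], [(0.01+0j),0.01-0.00j,-0j,(-0.01-0j)], [(0.02+0j),(0.02-0j),0.01-0.00j,(-0.02-0j)], [0.00+0.00j,0.00-0.00j,-0j,(-0.01-0j)]]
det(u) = 0.00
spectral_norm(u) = 0.39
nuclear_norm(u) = 0.69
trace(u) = 0.03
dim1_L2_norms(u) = [0.21, 0.18, 0.23, 0.27]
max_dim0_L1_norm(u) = 0.56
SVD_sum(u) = [[0.15, -0.02, -0.06, -0.13], [0.06, -0.01, -0.02, -0.05], [0.13, -0.02, -0.05, -0.11], [0.19, -0.02, -0.07, -0.16]] + [[-0.01, -0.0, 0.01, -0.01], [0.06, 0.01, -0.09, 0.11], [-0.05, -0.01, 0.08, -0.09], [0.02, 0.0, -0.03, 0.04]] + [[-0.01, 0.06, -0.02, -0.01], [0.0, -0.02, 0.01, 0.01], [0.01, -0.04, 0.01, 0.01], [0.0, -0.01, 0.00, 0.00]] + [[0.00,0.0,0.00,0.00], [0.00,0.00,0.00,0.0], [0.0,0.0,0.00,0.00], [-0.0,-0.0,-0.01,-0.0]]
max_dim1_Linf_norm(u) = 0.21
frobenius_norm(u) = 0.45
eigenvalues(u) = [(0.17+0j), (-0.08+0.11j), (-0.08-0.11j), (0.03+0j)]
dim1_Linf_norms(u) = [0.15, 0.13, 0.2, 0.21]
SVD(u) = [[-0.52, 0.09, 0.77, -0.36], [-0.21, -0.73, -0.32, -0.56], [-0.48, 0.61, -0.54, -0.31], [-0.68, -0.28, -0.11, 0.67]] @ diag([0.385408974541933, 0.21580324477348134, 0.07958641884223859, 0.012445232968500693]) @ [[-0.73,0.08,0.28,0.62], [-0.4,-0.05,0.57,-0.72], [-0.18,0.92,-0.3,-0.20], [-0.53,-0.39,-0.71,-0.25]]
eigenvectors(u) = [[(-0.25+0j), -0.44-0.22j, (-0.44+0.22j), -0.57+0.00j], [(-0.63+0j), 0.02+0.35j, 0.02-0.35j, (-0.35+0j)], [(0.65+0j), (-0.56+0j), (-0.56-0j), -0.72+0.00j], [-0.35+0.00j, (-0.55+0.1j), (-0.55-0.1j), -0.20+0.00j]]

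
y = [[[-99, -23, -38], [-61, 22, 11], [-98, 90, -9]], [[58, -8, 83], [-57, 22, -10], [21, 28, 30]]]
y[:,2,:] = [[-98, 90, -9], [21, 28, 30]]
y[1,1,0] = -57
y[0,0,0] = -99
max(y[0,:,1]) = 90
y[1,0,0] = 58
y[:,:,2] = [[-38, 11, -9], [83, -10, 30]]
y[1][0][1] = -8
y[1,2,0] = 21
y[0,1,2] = 11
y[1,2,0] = 21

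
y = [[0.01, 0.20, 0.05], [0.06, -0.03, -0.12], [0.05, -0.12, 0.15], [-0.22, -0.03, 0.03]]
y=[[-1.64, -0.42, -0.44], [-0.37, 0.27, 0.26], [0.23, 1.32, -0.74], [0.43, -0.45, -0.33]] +[[1.65, 0.62, 0.49], [0.43, -0.3, -0.38], [-0.18, -1.44, 0.89], [-0.65, 0.42, 0.36]]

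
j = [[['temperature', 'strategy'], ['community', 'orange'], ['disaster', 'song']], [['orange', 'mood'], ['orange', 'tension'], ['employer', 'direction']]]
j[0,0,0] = 'temperature'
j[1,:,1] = ['mood', 'tension', 'direction']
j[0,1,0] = 'community'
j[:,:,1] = [['strategy', 'orange', 'song'], ['mood', 'tension', 'direction']]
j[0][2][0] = 'disaster'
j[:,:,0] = [['temperature', 'community', 'disaster'], ['orange', 'orange', 'employer']]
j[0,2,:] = ['disaster', 'song']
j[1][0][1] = 'mood'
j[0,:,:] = [['temperature', 'strategy'], ['community', 'orange'], ['disaster', 'song']]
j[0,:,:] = [['temperature', 'strategy'], ['community', 'orange'], ['disaster', 'song']]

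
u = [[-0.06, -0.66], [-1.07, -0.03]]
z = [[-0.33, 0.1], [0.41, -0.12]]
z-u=[[-0.27, 0.76], [1.48, -0.09]]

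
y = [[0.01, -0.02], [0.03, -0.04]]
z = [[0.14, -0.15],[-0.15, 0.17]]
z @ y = [[-0.0, 0.0], [0.0, -0.0]]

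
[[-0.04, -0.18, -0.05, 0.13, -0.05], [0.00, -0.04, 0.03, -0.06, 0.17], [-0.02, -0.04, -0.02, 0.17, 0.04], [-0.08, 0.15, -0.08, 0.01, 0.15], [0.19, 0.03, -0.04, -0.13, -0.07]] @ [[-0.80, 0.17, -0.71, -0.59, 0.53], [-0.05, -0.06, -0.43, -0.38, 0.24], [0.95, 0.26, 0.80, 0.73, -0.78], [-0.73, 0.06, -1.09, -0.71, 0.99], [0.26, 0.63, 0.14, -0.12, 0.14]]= [[-0.11, -0.03, -0.08, -0.03, 0.1], [0.12, 0.11, 0.13, 0.06, -0.07], [-0.11, 0.03, -0.16, -0.11, 0.17], [0.01, 0.05, -0.06, -0.09, 0.09], [-0.11, -0.03, -0.05, -0.05, 0.00]]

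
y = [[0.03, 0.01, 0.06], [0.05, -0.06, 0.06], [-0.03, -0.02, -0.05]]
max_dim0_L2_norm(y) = 0.1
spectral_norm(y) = 0.12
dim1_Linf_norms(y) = [0.06, 0.06, 0.05]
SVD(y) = [[-0.51, 0.48, 0.72], [-0.75, -0.65, -0.10], [0.42, -0.59, 0.69]] @ diag([0.12089514846161337, 0.058822956929741224, 0.0049216680593344875]) @ [[-0.54, 0.26, -0.80], [-0.01, 0.95, 0.32], [-0.84, -0.18, 0.51]]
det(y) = -0.00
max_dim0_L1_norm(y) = 0.17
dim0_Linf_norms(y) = [0.05, 0.06, 0.06]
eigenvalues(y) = [(-0.02+0.02j), (-0.02-0.02j), (-0.05+0j)]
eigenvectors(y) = [[-0.73+0.00j, -0.73-0.00j, (-0.48+0j)], [(-0.16-0.23j), (-0.16+0.23j), 0.71+0.00j], [(0.58-0.23j), (0.58+0.23j), (0.52+0j)]]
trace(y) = -0.08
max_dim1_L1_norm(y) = 0.17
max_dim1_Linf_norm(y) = 0.06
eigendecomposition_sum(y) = [[(0.03+0.03j), (-0.01+0j), (0.05+0.02j)],[-0.00+0.02j, (-0-0j), 0.00+0.02j],[-0.03-0.01j, (0.01-0.01j), (-0.04-0j)]] + [[0.03-0.03j,  (-0.01-0j),  0.05-0.02j], [(-0-0.02j),  -0.00+0.00j,  -0.02j], [-0.03+0.01j,  (0.01+0.01j),  (-0.04+0j)]] + [[(-0.04-0j), 0.04-0.00j, (-0.04+0j)], [0.05+0.00j, -0.05+0.00j, (0.05-0j)], [(0.04+0j), -0.04+0.00j, (0.04-0j)]]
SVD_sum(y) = [[0.03, -0.02, 0.05], [0.05, -0.02, 0.07], [-0.03, 0.01, -0.04]] + [[-0.0, 0.03, 0.01], [0.00, -0.04, -0.01], [0.00, -0.03, -0.01]] + [[-0.00,-0.00,0.00], [0.0,0.0,-0.0], [-0.0,-0.00,0.0]]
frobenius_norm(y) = 0.13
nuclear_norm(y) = 0.18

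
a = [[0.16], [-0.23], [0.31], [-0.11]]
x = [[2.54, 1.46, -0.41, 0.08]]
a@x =[[0.41, 0.23, -0.07, 0.01], [-0.58, -0.34, 0.09, -0.02], [0.79, 0.45, -0.13, 0.02], [-0.28, -0.16, 0.05, -0.01]]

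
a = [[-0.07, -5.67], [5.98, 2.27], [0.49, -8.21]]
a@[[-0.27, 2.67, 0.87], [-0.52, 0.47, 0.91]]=[[2.97, -2.85, -5.22], [-2.8, 17.03, 7.27], [4.14, -2.55, -7.04]]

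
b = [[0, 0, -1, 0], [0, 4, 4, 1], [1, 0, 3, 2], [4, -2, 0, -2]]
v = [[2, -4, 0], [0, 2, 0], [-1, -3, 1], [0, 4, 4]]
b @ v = [[1, 3, -1], [-4, 0, 8], [-1, -5, 11], [8, -28, -8]]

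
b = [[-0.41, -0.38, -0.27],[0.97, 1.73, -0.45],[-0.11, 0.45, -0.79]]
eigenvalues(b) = [1.4, 0.0, -0.87]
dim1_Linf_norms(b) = [0.41, 1.73, 0.79]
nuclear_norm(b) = 3.01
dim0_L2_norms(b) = [1.06, 1.83, 0.95]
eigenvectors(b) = [[-0.23, 0.75, 0.49], [0.95, -0.53, -0.03], [0.21, -0.40, 0.87]]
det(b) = -0.00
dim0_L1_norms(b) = [1.49, 2.56, 1.51]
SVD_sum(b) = [[-0.2, -0.37, 0.12], [0.92, 1.73, -0.54], [0.25, 0.46, -0.14]] + [[-0.21, -0.01, -0.39],  [0.05, 0.00, 0.09],  [-0.36, -0.01, -0.65]] + [[0.0, -0.00, -0.00], [0.0, -0.00, -0.00], [-0.0, 0.00, 0.0]]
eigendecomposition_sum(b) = [[-0.23, -0.42, 0.12], [0.96, 1.73, -0.48], [0.21, 0.38, -0.1]] + [[0.0, 0.00, -0.0], [-0.0, -0.00, 0.0], [-0.0, -0.00, 0.00]] + [[-0.18, 0.04, -0.38], [0.01, -0.00, 0.02], [-0.32, 0.07, -0.69]]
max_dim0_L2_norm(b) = 1.83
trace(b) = 0.53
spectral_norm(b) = 2.15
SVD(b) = [[-0.2, -0.51, -0.84], [0.95, 0.12, -0.30], [0.25, -0.85, 0.46]] @ diag([2.147540769700811, 0.8651402064157657, 0.0010323350899106355]) @ [[0.45, 0.85, -0.27],[0.48, 0.02, 0.88],[-0.75, 0.52, 0.40]]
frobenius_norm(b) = 2.32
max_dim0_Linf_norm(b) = 1.73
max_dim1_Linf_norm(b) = 1.73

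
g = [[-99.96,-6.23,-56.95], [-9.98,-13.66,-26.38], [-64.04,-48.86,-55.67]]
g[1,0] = -9.98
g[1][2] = -26.38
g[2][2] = -55.67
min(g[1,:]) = -26.38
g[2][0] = -64.04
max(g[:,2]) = -26.38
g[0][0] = -99.96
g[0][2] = -56.95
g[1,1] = -13.66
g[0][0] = -99.96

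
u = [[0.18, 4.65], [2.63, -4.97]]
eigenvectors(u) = [[0.93, -0.56], [0.36, 0.83]]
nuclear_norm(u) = 8.92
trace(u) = -4.79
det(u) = -13.12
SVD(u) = [[-0.63, 0.78], [0.78, 0.63]] @ diag([7.057979294294552, 1.8594698925525481]) @ [[0.27,-0.96], [0.96,0.27]]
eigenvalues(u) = [1.95, -6.74]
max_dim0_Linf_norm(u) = 4.97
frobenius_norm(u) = 7.30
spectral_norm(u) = 7.06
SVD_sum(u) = [[-1.21, 4.25], [1.51, -5.29]] + [[1.39,0.4], [1.12,0.32]]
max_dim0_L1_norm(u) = 9.62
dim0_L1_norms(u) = [2.81, 9.62]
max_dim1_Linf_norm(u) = 4.97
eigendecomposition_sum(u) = [[1.55, 1.04], [0.59, 0.4]] + [[-1.37, 3.61], [2.04, -5.37]]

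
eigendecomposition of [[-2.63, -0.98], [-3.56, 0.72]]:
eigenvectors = [[-0.76, 0.23], [-0.65, -0.97]]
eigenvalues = [-3.46, 1.55]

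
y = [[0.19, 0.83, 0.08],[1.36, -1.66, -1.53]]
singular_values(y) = [2.68, 0.7]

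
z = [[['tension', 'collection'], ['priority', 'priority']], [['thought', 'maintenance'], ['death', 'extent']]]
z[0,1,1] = 'priority'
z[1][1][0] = 'death'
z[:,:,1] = [['collection', 'priority'], ['maintenance', 'extent']]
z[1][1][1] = 'extent'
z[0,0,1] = 'collection'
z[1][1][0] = 'death'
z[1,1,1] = 'extent'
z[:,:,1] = [['collection', 'priority'], ['maintenance', 'extent']]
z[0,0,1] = 'collection'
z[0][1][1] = 'priority'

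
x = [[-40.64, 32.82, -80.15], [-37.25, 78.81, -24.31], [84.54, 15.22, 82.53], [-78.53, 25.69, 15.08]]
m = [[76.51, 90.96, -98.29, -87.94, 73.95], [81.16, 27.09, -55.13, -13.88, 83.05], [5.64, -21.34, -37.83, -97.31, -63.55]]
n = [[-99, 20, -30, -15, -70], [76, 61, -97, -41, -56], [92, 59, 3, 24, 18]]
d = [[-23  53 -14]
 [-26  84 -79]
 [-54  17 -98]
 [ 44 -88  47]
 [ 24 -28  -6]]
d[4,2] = -6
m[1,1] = 27.09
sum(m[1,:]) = 122.28999999999999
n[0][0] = -99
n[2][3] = 24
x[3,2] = 15.08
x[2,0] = 84.54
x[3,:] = [-78.53, 25.69, 15.08]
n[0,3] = -15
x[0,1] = 32.82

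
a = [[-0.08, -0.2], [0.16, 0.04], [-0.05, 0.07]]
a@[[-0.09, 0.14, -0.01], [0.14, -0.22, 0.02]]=[[-0.02, 0.03, -0.00],[-0.01, 0.01, -0.0],[0.01, -0.02, 0.0]]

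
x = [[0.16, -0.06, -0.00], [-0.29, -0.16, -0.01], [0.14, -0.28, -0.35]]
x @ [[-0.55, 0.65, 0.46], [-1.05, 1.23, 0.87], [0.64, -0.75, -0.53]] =[[-0.03, 0.03, 0.02], [0.32, -0.38, -0.27], [-0.01, 0.01, 0.01]]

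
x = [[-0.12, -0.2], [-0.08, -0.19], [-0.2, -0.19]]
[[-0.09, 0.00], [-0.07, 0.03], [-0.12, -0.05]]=x@[[0.45, 0.66],  [0.18, -0.41]]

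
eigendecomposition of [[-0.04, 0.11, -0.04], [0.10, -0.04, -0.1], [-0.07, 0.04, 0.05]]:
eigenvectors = [[-0.79,  0.64,  0.71], [0.44,  0.69,  0.42], [-0.42,  -0.34,  0.57]]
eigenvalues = [-0.12, 0.1, -0.01]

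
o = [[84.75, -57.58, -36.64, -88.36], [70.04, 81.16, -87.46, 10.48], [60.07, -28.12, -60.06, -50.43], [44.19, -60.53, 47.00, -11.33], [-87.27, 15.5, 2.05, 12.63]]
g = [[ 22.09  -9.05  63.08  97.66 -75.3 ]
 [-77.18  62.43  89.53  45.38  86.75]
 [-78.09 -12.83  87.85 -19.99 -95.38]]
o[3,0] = 44.19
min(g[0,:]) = -75.3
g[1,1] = 62.43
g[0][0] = 22.09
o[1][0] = 70.04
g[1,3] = 45.38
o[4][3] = 12.63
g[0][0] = 22.09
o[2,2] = -60.06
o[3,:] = [44.19, -60.53, 47.0, -11.33]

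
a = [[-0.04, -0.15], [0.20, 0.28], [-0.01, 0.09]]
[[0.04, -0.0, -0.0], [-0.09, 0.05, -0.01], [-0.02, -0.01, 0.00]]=a @ [[-0.11,0.34,-0.1], [-0.25,-0.08,0.03]]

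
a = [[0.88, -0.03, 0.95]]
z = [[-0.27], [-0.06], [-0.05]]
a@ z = [[-0.28]]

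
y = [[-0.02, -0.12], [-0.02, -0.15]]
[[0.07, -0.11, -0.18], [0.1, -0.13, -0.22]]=y@[[0.77, 0.80, 0.46], [-0.74, 0.75, 1.4]]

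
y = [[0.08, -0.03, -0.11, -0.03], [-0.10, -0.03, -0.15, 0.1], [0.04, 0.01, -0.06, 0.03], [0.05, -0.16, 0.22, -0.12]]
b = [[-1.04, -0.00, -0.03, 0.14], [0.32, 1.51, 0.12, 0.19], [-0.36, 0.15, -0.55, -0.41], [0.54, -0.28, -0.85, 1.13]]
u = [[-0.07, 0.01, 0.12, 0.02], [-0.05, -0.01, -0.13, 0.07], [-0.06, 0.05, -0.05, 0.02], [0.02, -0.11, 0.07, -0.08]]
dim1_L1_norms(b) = [1.21, 2.14, 1.47, 2.8]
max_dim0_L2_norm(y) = 0.29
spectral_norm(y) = 0.35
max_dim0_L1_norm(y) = 0.54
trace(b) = 1.05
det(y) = 0.00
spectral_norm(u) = 0.22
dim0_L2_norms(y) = [0.14, 0.17, 0.29, 0.16]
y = b @ u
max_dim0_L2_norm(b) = 1.54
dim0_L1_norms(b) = [2.26, 1.94, 1.55, 1.87]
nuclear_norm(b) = 4.86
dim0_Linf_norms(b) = [1.04, 1.51, 0.85, 1.13]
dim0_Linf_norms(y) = [0.1, 0.16, 0.22, 0.12]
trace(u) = -0.21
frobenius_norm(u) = 0.28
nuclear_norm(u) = 0.48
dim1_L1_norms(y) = [0.25, 0.38, 0.14, 0.55]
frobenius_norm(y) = 0.40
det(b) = 1.72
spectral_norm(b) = 1.60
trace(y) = -0.13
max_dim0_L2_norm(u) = 0.2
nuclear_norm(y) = 0.65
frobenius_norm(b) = 2.55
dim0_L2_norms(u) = [0.11, 0.12, 0.2, 0.11]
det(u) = 0.00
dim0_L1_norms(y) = [0.27, 0.23, 0.54, 0.28]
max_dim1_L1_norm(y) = 0.55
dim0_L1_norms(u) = [0.2, 0.18, 0.37, 0.19]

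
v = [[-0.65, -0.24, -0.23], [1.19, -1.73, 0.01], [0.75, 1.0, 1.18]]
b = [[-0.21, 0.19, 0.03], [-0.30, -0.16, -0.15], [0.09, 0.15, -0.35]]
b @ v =[[0.39, -0.25, 0.09], [-0.11, 0.2, -0.11], [-0.14, -0.63, -0.43]]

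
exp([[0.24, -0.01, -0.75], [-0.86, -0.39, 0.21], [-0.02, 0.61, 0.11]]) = [[1.36, -0.24, -0.93],[-0.85, 0.79, 0.52],[-0.29, 0.56, 1.26]]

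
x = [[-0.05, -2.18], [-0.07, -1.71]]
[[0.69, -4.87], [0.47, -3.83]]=x @ [[2.26, 0.17], [-0.37, 2.23]]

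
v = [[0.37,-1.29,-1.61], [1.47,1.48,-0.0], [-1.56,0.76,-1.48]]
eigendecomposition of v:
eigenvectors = [[(-0.44+0j), -0.05+0.64j, (-0.05-0.64j)], [0.17+0.00j, 0.68+0.00j, (0.68-0j)], [-0.88+0.00j, (0.03-0.36j), 0.03+0.36j]]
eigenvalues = [(-2.39+0j), (1.38+1.38j), (1.38-1.38j)]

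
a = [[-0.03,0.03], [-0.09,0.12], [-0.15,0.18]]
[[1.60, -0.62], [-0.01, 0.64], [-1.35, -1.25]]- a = [[1.63,-0.65], [0.08,0.52], [-1.20,-1.43]]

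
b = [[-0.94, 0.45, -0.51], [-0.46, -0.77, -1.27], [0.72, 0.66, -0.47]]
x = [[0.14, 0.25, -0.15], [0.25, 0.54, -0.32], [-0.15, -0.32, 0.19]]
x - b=[[1.08,  -0.2,  0.36], [0.71,  1.31,  0.95], [-0.87,  -0.98,  0.66]]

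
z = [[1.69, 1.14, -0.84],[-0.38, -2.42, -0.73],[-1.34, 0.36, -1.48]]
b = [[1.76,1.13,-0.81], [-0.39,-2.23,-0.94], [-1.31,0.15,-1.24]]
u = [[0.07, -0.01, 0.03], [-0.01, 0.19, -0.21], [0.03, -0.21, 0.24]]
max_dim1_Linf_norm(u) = 0.24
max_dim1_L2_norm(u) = 0.32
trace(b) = -1.71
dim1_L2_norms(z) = [2.2, 2.56, 2.03]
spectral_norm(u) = 0.43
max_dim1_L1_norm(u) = 0.48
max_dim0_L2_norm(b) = 2.5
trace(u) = 0.50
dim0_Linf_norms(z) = [1.69, 2.42, 1.48]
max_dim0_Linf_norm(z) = 2.42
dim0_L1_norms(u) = [0.11, 0.41, 0.48]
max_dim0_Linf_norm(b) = 2.23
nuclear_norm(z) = 6.62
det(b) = 8.37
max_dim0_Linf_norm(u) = 0.24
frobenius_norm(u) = 0.43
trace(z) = -2.21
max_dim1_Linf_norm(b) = 2.23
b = z + u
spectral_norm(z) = 2.97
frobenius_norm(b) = 3.78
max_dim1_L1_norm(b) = 3.7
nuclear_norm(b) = 6.31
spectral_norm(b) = 2.93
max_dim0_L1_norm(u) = 0.48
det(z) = 9.81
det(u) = 0.00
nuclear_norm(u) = 0.50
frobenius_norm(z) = 3.94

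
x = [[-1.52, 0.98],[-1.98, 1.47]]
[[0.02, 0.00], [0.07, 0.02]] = x @ [[0.13,0.07], [0.22,0.11]]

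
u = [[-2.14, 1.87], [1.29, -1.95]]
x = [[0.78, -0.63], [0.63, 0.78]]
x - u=[[2.92, -2.5], [-0.66, 2.73]]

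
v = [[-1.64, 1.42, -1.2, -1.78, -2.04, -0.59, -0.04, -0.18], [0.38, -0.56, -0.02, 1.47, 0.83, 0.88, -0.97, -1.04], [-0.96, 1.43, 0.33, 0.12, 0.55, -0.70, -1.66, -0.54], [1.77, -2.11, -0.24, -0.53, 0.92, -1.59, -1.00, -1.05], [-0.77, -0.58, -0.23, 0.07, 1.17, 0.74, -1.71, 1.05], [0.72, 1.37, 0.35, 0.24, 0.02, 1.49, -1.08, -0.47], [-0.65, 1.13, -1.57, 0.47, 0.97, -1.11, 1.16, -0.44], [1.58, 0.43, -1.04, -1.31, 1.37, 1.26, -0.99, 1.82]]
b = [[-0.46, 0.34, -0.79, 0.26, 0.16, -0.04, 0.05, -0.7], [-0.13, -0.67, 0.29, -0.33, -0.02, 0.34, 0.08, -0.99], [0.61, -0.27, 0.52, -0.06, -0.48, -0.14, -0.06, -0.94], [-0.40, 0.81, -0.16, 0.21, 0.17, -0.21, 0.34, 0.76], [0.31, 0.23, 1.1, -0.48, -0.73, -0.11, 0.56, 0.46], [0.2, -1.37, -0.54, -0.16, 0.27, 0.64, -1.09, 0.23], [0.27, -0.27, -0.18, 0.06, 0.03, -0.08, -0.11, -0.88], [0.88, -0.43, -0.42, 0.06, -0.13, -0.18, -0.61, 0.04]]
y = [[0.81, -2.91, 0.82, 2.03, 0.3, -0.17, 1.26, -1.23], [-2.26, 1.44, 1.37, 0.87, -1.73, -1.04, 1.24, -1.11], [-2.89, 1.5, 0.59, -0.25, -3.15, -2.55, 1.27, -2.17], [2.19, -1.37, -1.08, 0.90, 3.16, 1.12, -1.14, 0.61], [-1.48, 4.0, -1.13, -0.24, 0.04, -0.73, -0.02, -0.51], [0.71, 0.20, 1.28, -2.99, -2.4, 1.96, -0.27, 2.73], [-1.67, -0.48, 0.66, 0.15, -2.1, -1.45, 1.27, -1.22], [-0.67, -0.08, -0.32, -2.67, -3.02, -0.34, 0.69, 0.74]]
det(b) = -0.00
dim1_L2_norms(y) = [4.14, 4.08, 5.81, 4.64, 4.51, 5.32, 3.62, 4.24]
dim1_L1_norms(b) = [2.8, 2.85, 3.08, 3.06, 3.98, 4.5, 1.88, 2.75]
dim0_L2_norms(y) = [4.98, 5.56, 2.74, 4.68, 6.5, 3.93, 2.86, 4.19]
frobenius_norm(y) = 12.99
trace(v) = 3.24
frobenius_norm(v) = 8.65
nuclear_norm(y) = 25.07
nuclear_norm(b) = 8.21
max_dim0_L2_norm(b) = 1.99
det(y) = 0.00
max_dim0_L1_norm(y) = 15.9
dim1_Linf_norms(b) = [0.79, 0.99, 0.94, 0.81, 1.1, 1.37, 0.88, 0.88]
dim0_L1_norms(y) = [12.68, 11.98, 7.25, 10.1, 15.9, 9.36, 7.16, 10.32]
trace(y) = 7.75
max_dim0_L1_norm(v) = 9.03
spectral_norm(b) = 2.62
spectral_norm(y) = 9.44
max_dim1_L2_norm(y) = 5.81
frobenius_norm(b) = 4.00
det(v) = 117.61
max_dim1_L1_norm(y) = 14.37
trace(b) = -0.56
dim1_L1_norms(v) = [8.89, 6.15, 6.29, 9.21, 6.32, 5.74, 7.5, 9.8]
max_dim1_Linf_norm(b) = 1.37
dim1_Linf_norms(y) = [2.91, 2.26, 3.15, 3.16, 4.0, 2.99, 2.1, 3.02]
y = b @ v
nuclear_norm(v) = 21.65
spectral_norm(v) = 4.93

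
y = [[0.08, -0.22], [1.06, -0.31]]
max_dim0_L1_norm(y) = 1.14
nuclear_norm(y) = 1.30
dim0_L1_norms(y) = [1.14, 0.53]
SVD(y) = [[-0.13, -0.99],[-0.99, 0.13]] @ diag([1.1133104231545532, 0.18718948072856517]) @ [[-0.95,0.30], [0.3,0.95]]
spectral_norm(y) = 1.11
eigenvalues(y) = [(-0.12+0.44j), (-0.12-0.44j)]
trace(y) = -0.23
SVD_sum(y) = [[0.14,-0.04], [1.05,-0.33]] + [[-0.06, -0.18],[0.01, 0.02]]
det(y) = 0.21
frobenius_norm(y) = 1.13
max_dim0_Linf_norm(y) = 1.06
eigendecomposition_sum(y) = [[0.04+0.25j, (-0.11-0.03j)],[0.53+0.14j, -0.16+0.20j]] + [[(0.04-0.25j), (-0.11+0.03j)], [0.53-0.14j, -0.16-0.20j]]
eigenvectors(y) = [[0.17+0.38j, 0.17-0.38j], [0.91+0.00j, 0.91-0.00j]]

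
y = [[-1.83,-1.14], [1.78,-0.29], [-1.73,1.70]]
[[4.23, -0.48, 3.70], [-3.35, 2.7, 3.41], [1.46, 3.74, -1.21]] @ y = [[-15.0, 1.61], [5.04, 8.83], [6.08, -4.81]]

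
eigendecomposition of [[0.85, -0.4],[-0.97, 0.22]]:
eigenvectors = [[0.72, 0.37],  [-0.69, 0.93]]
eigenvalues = [1.23, -0.16]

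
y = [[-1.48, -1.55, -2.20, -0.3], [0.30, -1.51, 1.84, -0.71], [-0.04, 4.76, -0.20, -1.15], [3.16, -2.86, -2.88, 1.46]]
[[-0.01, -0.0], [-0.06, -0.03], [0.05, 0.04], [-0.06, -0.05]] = y @ [[-0.02, -0.01],[0.02, 0.01],[-0.0, -0.0],[0.04, 0.01]]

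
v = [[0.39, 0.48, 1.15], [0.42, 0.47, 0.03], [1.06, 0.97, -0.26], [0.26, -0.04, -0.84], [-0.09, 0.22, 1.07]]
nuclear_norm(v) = 3.66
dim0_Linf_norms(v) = [1.06, 0.97, 1.15]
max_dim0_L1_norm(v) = 3.35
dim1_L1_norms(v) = [2.02, 0.92, 2.29, 1.14, 1.38]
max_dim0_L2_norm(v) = 1.8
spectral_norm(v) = 1.87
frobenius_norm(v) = 2.49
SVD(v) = [[0.7, 0.02, 0.68], [0.17, 0.33, -0.35], [0.22, 0.85, -0.17], [-0.37, 0.32, 0.50], [0.54, -0.25, -0.35]] @ diag([1.8650906658927682, 1.6469136629079388, 0.14356947769920633]) @ [[0.23,0.41,0.88], [0.7,0.56,-0.44], [0.67,-0.72,0.16]]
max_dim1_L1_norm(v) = 2.29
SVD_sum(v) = [[0.30,0.53,1.15],[0.07,0.13,0.28],[0.10,0.17,0.37],[-0.16,-0.29,-0.61],[0.24,0.42,0.89]] + [[0.02, 0.02, -0.01], [0.38, 0.3, -0.24], [0.98, 0.78, -0.62], [0.37, 0.3, -0.24], [-0.29, -0.23, 0.18]] + [[0.07, -0.07, 0.02], [-0.03, 0.04, -0.01], [-0.02, 0.02, -0.00], [0.05, -0.05, 0.01], [-0.03, 0.04, -0.01]]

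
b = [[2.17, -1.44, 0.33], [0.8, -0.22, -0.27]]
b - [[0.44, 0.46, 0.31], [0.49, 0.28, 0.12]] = [[1.73, -1.90, 0.02], [0.31, -0.5, -0.39]]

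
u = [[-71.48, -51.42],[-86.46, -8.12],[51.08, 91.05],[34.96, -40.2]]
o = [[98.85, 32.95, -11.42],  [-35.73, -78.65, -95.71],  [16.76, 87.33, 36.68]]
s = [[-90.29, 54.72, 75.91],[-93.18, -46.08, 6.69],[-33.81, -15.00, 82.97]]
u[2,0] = 51.08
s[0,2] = 75.91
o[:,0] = [98.85, -35.73, 16.76]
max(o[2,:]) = 87.33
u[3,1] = -40.2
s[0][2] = 75.91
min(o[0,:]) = -11.42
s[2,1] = -15.0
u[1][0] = -86.46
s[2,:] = [-33.81, -15.0, 82.97]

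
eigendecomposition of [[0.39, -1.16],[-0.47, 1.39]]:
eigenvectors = [[-0.95,0.64], [-0.32,-0.77]]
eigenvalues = [-0.0, 1.78]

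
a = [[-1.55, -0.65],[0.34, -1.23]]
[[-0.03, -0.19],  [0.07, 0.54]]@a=[[-0.02, 0.25], [0.08, -0.71]]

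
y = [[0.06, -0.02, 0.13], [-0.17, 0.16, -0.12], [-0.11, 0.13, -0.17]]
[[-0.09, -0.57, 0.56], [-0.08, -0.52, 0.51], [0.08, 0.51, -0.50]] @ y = [[0.03, -0.02, -0.04], [0.03, -0.02, -0.03], [-0.03, 0.02, 0.03]]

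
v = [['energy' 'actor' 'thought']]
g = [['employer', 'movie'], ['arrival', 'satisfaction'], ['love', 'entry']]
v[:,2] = ['thought']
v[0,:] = ['energy', 'actor', 'thought']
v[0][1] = 'actor'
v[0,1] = 'actor'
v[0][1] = 'actor'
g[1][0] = 'arrival'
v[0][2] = 'thought'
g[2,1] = 'entry'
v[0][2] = 'thought'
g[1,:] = ['arrival', 'satisfaction']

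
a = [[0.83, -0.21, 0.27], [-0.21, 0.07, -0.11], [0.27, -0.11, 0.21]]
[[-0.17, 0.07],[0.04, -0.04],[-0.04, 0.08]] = a @ [[-0.23, -0.08],  [0.09, -0.05],  [0.14, 0.45]]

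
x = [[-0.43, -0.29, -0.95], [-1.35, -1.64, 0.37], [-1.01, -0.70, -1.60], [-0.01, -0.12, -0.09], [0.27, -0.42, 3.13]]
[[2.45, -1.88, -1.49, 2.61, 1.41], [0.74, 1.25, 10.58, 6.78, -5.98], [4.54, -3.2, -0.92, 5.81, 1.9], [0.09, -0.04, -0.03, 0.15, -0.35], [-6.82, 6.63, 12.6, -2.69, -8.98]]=x @ [[-2.12, 0.99, -3.75, -4.62, -1.79], [0.87, -1.15, -2.46, -0.45, 4.65], [-1.88, 1.88, 4.02, -0.52, -2.09]]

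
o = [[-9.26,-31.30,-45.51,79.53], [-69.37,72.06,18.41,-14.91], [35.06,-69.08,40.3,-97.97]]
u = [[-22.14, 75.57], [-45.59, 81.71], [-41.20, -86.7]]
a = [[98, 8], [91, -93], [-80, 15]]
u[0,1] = 75.57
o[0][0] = -9.26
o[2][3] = -97.97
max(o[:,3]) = 79.53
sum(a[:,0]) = 109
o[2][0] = 35.06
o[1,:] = [-69.37, 72.06, 18.41, -14.91]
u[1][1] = 81.71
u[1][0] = -45.59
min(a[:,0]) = -80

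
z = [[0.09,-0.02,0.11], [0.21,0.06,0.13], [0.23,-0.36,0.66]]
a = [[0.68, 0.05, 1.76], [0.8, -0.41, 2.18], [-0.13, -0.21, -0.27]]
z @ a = [[0.03, -0.01, 0.09], [0.17, -0.04, 0.47], [-0.22, 0.02, -0.56]]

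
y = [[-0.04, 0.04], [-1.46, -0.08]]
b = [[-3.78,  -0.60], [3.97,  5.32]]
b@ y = [[1.03, -0.1], [-7.93, -0.27]]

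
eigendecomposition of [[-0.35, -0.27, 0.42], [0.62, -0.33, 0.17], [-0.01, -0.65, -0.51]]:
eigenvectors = [[(0.21+0.49j), (0.21-0.49j), -0.50+0.00j], [0.62+0.00j, (0.62-0j), 0.37+0.00j], [(-0.26+0.51j), -0.26-0.51j, (0.78+0j)]]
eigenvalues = [(-0.19+0.63j), (-0.19-0.63j), (-0.81+0j)]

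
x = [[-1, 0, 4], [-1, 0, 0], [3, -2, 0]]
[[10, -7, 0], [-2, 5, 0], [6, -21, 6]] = x@[[2, -5, 0], [0, 3, -3], [3, -3, 0]]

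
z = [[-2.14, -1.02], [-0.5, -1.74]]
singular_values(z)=[2.74, 1.17]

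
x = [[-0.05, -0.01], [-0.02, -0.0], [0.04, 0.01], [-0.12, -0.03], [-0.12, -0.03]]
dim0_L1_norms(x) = [0.35, 0.08]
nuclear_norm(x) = 0.19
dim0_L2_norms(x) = [0.18, 0.04]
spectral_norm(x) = 0.19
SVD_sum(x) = [[-0.05, -0.01],[-0.02, -0.0],[0.04, 0.01],[-0.12, -0.03],[-0.12, -0.03]] + [[-0.0,  0.0], [-0.0,  0.00], [-0.00,  0.0], [0.0,  -0.00], [0.0,  -0.00]]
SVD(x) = [[-0.27,-0.4], [-0.1,-0.89], [0.22,-0.05], [-0.66,0.14], [-0.66,0.14]] @ diag([0.18780823293229412, 0.005297890414981532]) @ [[0.97, 0.24],  [0.24, -0.97]]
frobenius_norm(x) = 0.19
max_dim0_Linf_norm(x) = 0.12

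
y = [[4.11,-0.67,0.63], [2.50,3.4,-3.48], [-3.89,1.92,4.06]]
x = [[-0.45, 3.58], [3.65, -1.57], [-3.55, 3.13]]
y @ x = [[-6.53, 17.74], [23.64, -7.28], [-5.65, -4.23]]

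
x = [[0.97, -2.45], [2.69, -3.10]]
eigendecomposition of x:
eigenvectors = [[0.55+0.42j,(0.55-0.42j)], [(0.72+0j),0.72-0.00j]]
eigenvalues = [(-1.06+1.57j), (-1.06-1.57j)]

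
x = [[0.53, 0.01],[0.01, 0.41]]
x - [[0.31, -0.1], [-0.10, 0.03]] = [[0.22, 0.11], [0.11, 0.38]]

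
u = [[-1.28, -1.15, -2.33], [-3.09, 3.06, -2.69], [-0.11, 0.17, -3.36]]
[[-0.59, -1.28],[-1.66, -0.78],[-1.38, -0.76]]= u@[[-0.05, 0.33], [-0.24, 0.28], [0.4, 0.23]]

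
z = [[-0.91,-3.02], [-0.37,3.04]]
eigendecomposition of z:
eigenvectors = [[-1.0, 0.58], [-0.09, -0.81]]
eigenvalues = [-1.18, 3.31]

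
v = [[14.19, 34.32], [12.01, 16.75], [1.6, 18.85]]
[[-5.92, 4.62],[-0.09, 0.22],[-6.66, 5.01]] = v@[[0.55, -0.4], [-0.4, 0.3]]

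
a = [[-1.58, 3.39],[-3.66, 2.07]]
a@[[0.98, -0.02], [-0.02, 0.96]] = [[-1.62, 3.29],  [-3.63, 2.06]]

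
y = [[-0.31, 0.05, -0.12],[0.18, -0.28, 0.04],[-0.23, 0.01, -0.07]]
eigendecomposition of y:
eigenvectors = [[-0.36, -0.59, 0.21], [-0.09, 0.72, 0.94], [0.93, -0.38, 0.25]]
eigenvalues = [0.02, -0.45, -0.23]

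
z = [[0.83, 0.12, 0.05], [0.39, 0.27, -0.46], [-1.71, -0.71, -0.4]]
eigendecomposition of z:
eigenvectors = [[-0.3, -0.20, -0.07], [-0.64, 0.90, 0.47], [0.71, -0.39, 0.88]]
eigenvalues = [0.97, 0.38, -0.65]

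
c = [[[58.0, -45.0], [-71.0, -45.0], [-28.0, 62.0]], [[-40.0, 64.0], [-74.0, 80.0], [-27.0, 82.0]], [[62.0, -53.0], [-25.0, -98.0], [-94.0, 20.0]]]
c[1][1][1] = 80.0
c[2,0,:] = [62.0, -53.0]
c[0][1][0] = -71.0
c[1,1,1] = 80.0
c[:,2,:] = [[-28.0, 62.0], [-27.0, 82.0], [-94.0, 20.0]]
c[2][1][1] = -98.0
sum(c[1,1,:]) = 6.0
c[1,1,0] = -74.0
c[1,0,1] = 64.0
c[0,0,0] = 58.0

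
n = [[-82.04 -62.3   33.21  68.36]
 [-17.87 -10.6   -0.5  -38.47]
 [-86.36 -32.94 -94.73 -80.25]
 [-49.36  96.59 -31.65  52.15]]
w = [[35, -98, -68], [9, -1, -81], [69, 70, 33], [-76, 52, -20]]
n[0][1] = -62.3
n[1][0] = -17.87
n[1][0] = -17.87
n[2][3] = -80.25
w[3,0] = -76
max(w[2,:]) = 70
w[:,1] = [-98, -1, 70, 52]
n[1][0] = -17.87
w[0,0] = 35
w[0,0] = 35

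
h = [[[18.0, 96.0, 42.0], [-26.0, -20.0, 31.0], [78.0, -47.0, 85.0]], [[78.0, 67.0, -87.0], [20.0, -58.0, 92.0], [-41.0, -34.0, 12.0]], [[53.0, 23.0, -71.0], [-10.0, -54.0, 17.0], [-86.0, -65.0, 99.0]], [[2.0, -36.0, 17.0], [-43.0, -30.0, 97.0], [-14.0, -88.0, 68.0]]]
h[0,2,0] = 78.0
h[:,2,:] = [[78.0, -47.0, 85.0], [-41.0, -34.0, 12.0], [-86.0, -65.0, 99.0], [-14.0, -88.0, 68.0]]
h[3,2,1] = -88.0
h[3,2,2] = 68.0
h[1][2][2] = 12.0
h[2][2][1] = -65.0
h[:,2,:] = [[78.0, -47.0, 85.0], [-41.0, -34.0, 12.0], [-86.0, -65.0, 99.0], [-14.0, -88.0, 68.0]]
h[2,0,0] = 53.0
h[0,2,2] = 85.0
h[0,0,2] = 42.0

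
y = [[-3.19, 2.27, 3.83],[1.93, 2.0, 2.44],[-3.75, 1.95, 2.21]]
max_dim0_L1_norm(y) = 8.87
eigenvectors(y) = [[-0.27+0.34j, (-0.27-0.34j), (0.41+0j)], [(0.61+0.11j), (0.61-0.11j), (0.89+0j)], [-0.65+0.00j, (-0.65-0j), 0.17+0.00j]]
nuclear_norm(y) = 11.44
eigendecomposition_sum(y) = [[-1.36+0.44j, (0.41-0.25j), 1.14+0.23j], [(1.47+1.41j), -0.58-0.34j, -0.47-1.58j], [(-1.78-1.19j), 0.67+0.25j, 0.78+1.55j]] + [[-1.36-0.44j, (0.41+0.25j), 1.14-0.23j], [(1.47-1.41j), -0.58+0.34j, (-0.47+1.58j)], [-1.78+1.19j, 0.67-0.25j, 0.78-1.55j]] + [[-0.46-0.00j, (1.46+0j), 1.55+0.00j], [(-1-0j), 3.17+0.00j, 3.38+0.00j], [-0.19-0.00j, 0.62+0.00j, (0.66+0j)]]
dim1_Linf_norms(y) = [3.83, 2.44, 3.75]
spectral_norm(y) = 7.27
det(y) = 13.76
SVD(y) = [[-0.75, -0.04, -0.66], [-0.18, -0.95, 0.27], [-0.63, 0.32, 0.70]] @ diag([7.267637650696245, 3.6521230453577056, 0.5185944848815148]) @ [[0.61, -0.45, -0.65], [-0.79, -0.37, -0.48], [-0.02, 0.81, -0.59]]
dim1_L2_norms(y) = [5.48, 3.7, 4.77]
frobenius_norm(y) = 8.15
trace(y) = 1.02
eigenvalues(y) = [(-1.17+1.65j), (-1.17-1.65j), (3.36+0j)]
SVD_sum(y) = [[-3.33, 2.49, 3.55],[-0.80, 0.6, 0.86],[-2.80, 2.1, 2.99]] + [[0.13, 0.06, 0.08], [2.74, 1.29, 1.66], [-0.94, -0.44, -0.57]] + [[0.01, -0.28, 0.20], [-0.0, 0.11, -0.08], [-0.01, 0.29, -0.21]]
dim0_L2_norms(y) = [5.29, 3.6, 5.05]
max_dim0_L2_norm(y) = 5.29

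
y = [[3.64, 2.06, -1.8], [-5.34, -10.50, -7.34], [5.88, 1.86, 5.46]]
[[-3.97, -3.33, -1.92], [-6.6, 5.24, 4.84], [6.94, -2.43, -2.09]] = y @ [[-0.12, -0.54, -0.30], [-0.38, -0.42, -0.35], [1.53, 0.28, 0.06]]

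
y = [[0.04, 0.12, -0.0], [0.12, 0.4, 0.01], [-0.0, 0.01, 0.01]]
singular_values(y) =[0.44, 0.01, 0.0]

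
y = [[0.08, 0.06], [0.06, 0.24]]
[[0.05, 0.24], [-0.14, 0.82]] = y @ [[1.28, 0.53], [-0.92, 3.28]]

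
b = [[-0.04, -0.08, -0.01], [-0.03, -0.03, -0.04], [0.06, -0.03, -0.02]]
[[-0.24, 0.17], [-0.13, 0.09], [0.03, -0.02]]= b@[[1.67,  -1.18], [2.13,  -1.5], [0.28,  -0.20]]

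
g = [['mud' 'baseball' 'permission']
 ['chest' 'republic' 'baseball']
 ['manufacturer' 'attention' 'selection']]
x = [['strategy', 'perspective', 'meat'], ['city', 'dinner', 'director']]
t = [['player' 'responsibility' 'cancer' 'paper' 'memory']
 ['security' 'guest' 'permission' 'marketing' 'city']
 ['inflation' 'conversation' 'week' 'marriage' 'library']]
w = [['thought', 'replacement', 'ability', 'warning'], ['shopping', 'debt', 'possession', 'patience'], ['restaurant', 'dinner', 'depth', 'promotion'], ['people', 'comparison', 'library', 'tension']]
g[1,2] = 'baseball'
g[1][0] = 'chest'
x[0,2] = 'meat'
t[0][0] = 'player'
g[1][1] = 'republic'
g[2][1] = 'attention'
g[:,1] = ['baseball', 'republic', 'attention']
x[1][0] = 'city'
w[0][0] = 'thought'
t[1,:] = ['security', 'guest', 'permission', 'marketing', 'city']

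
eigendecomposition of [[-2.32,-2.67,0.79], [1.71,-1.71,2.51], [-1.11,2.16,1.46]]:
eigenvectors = [[(0.76+0j),(0.76-0j),(-0.11+0j)], [0.09-0.58j,0.09+0.58j,0.46+0.00j], [-0.01+0.30j,(-0.01-0.3j),(0.88+0j)]]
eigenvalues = [(-2.64+2.34j), (-2.64-2.34j), (2.72+0j)]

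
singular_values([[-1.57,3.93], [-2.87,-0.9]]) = [4.24, 2.99]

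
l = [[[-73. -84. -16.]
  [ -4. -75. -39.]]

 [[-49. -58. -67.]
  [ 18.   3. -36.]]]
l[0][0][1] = -84.0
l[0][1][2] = -39.0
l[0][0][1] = -84.0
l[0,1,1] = -75.0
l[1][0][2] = -67.0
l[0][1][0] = -4.0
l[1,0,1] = -58.0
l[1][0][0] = -49.0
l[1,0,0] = -49.0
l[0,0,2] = -16.0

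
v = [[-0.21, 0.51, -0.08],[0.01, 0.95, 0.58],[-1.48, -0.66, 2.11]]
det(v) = -1.06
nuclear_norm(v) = 4.18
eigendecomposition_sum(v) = [[(-0.33+0j), 0.11+0.00j, -0.04+0.00j], [(0.08-0j), (-0.03-0j), (0.01-0j)], [-0.18+0.00j, 0.06+0.00j, (-0.02+0j)]] + [[0.06+0.16j, (0.2+0.18j), -0.02-0.21j],[(-0.03+0.74j), (0.49+1.1j), (0.29-0.89j)],[-0.65+0.81j, -0.36+1.66j, 1.06-0.78j]] + [[(0.06-0.16j),(0.2-0.18j),-0.02+0.21j], [-0.03-0.74j,0.49-1.10j,0.29+0.89j], [(-0.65-0.81j),-0.36-1.66j,(1.06+0.78j)]]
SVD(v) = [[0.02, 0.39, 0.92], [-0.1, 0.92, -0.39], [-1.00, -0.08, 0.06]] @ diag([2.6718707304048825, 1.172112845587342, 0.33905497668493356]) @ [[0.55, 0.22, -0.81], [0.04, 0.96, 0.28], [-0.83, 0.19, -0.52]]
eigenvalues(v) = [(-0.38+0j), (1.61+0.48j), (1.61-0.48j)]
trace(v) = 2.85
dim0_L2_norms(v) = [1.49, 1.26, 2.19]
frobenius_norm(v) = 2.94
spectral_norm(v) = 2.67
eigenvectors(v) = [[0.86+0.00j, (-0.06+0.11j), (-0.06-0.11j)], [(-0.21+0j), -0.46+0.34j, (-0.46-0.34j)], [0.46+0.00j, (-0.81+0j), -0.81-0.00j]]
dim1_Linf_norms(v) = [0.51, 0.95, 2.11]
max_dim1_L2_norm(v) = 2.66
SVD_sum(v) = [[0.03, 0.01, -0.05], [-0.14, -0.06, 0.21], [-1.46, -0.57, 2.15]] + [[0.02, 0.44, 0.13],[0.04, 1.03, 0.30],[-0.00, -0.09, -0.03]] + [[-0.26,0.06,-0.16], [0.11,-0.02,0.07], [-0.02,0.00,-0.01]]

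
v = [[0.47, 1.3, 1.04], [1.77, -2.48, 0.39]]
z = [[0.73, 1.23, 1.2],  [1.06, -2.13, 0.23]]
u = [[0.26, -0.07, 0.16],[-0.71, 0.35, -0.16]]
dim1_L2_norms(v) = [1.73, 3.07]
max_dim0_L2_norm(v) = 2.8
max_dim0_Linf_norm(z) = 2.13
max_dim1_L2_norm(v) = 3.07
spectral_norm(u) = 0.86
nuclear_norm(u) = 0.97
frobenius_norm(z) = 3.03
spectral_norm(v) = 3.16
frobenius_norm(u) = 0.87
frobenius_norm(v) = 3.53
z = v + u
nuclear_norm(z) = 4.19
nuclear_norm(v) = 4.72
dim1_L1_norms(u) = [0.49, 1.22]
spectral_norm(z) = 2.55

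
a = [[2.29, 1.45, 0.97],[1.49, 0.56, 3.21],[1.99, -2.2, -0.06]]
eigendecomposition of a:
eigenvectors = [[-0.82+0.00j, (-0.04-0.29j), (-0.04+0.29j)], [(-0.56+0j), (0.68+0j), (0.68-0j)], [-0.12+0.00j, -0.16+0.66j, (-0.16-0.66j)]]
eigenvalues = [(3.41+0j), (-0.31+2.47j), (-0.31-2.47j)]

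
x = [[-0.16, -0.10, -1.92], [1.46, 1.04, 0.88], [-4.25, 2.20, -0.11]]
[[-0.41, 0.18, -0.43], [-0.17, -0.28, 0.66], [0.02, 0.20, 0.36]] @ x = [[2.16, -0.72, 0.99],[-3.19, 1.18, 0.01],[-1.24, 1.0, 0.10]]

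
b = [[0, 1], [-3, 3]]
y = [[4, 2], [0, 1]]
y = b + [[4, 1], [3, -2]]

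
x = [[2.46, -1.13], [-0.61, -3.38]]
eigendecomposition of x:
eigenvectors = [[0.99,0.19], [-0.1,0.98]]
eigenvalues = [2.58, -3.5]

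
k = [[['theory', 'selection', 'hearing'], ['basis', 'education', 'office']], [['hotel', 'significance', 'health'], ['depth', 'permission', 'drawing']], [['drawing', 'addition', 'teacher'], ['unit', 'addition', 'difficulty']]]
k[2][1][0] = 'unit'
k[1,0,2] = 'health'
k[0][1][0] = 'basis'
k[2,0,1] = 'addition'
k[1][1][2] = 'drawing'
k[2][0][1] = 'addition'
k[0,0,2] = 'hearing'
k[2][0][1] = 'addition'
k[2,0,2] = 'teacher'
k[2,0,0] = 'drawing'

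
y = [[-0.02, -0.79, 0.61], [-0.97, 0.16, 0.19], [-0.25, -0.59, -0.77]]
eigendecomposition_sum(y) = [[(0.44+0j), (-0.48+0j), (0.1+0j)],[(-0.48+0j), 0.54+0.00j, (-0.11+0j)],[0.10+0.00j, (-0.11+0j), (0.02+0j)]] + [[-0.23+0.16j, -0.15+0.20j, (0.26+0.27j)], [-0.24+0.08j, (-0.19+0.14j), (0.15+0.3j)], [-0.18-0.33j, -0.24-0.24j, (-0.4+0.29j)]] + [[(-0.23-0.16j), (-0.15-0.2j), 0.26-0.27j], [(-0.24-0.08j), -0.19-0.14j, 0.15-0.30j], [-0.18+0.33j, (-0.24+0.24j), -0.40-0.29j]]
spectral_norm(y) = 1.00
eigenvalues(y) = [(1+0j), (-0.81+0.59j), (-0.81-0.59j)]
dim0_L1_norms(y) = [1.24, 1.54, 1.57]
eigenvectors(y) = [[(0.66+0j), (0.07+0.52j), (0.07-0.52j)], [-0.73+0.00j, -0.08+0.47j, (-0.08-0.47j)], [0.15+0.00j, (-0.7+0j), -0.70-0.00j]]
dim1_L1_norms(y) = [1.42, 1.32, 1.61]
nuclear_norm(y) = 3.00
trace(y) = -0.63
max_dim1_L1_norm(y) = 1.61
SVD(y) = [[-0.55, -0.19, -0.81], [-0.76, -0.28, 0.58], [-0.34, 0.94, 0.01]] @ diag([1.0048952102411086, 1.001338213154798, 0.9950916537236328]) @ [[0.83,0.51,-0.22], [0.04,-0.45,-0.89], [-0.55,0.73,-0.39]]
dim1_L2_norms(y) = [1.0, 1.0, 1.0]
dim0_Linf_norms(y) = [0.97, 0.79, 0.77]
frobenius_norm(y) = 1.73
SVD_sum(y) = [[-0.46,-0.28,0.12], [-0.64,-0.39,0.17], [-0.28,-0.17,0.07]] + [[-0.01, 0.09, 0.17], [-0.01, 0.13, 0.25], [0.04, -0.42, -0.84]] + [[0.45,-0.59,0.32],  [-0.32,0.43,-0.23],  [-0.0,0.0,-0.0]]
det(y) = 1.00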